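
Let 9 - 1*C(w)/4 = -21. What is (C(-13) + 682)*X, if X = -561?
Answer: -449922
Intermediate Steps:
C(w) = 120 (C(w) = 36 - 4*(-21) = 36 + 84 = 120)
(C(-13) + 682)*X = (120 + 682)*(-561) = 802*(-561) = -449922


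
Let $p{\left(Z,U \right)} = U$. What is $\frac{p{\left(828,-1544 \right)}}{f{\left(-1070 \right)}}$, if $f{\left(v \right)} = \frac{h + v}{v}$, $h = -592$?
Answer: $- \frac{826040}{831} \approx -994.03$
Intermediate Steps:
$f{\left(v \right)} = \frac{-592 + v}{v}$
$\frac{p{\left(828,-1544 \right)}}{f{\left(-1070 \right)}} = - \frac{1544}{\frac{1}{-1070} \left(-592 - 1070\right)} = - \frac{1544}{\left(- \frac{1}{1070}\right) \left(-1662\right)} = - \frac{1544}{\frac{831}{535}} = \left(-1544\right) \frac{535}{831} = - \frac{826040}{831}$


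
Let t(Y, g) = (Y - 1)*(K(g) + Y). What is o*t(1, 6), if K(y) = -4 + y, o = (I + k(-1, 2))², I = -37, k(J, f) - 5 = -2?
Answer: 0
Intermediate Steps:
k(J, f) = 3 (k(J, f) = 5 - 2 = 3)
o = 1156 (o = (-37 + 3)² = (-34)² = 1156)
t(Y, g) = (-1 + Y)*(-4 + Y + g) (t(Y, g) = (Y - 1)*((-4 + g) + Y) = (-1 + Y)*(-4 + Y + g))
o*t(1, 6) = 1156*(4 + 1² - 1*1 - 1*6 + 1*(-4 + 6)) = 1156*(4 + 1 - 1 - 6 + 1*2) = 1156*(4 + 1 - 1 - 6 + 2) = 1156*0 = 0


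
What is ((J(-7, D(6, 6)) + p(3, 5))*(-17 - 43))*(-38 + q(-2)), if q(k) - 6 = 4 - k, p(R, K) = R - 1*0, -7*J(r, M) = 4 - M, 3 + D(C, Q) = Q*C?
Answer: 78000/7 ≈ 11143.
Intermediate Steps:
D(C, Q) = -3 + C*Q (D(C, Q) = -3 + Q*C = -3 + C*Q)
J(r, M) = -4/7 + M/7 (J(r, M) = -(4 - M)/7 = -4/7 + M/7)
p(R, K) = R (p(R, K) = R + 0 = R)
q(k) = 10 - k (q(k) = 6 + (4 - k) = 10 - k)
((J(-7, D(6, 6)) + p(3, 5))*(-17 - 43))*(-38 + q(-2)) = (((-4/7 + (-3 + 6*6)/7) + 3)*(-17 - 43))*(-38 + (10 - 1*(-2))) = (((-4/7 + (-3 + 36)/7) + 3)*(-60))*(-38 + (10 + 2)) = (((-4/7 + (1/7)*33) + 3)*(-60))*(-38 + 12) = (((-4/7 + 33/7) + 3)*(-60))*(-26) = ((29/7 + 3)*(-60))*(-26) = ((50/7)*(-60))*(-26) = -3000/7*(-26) = 78000/7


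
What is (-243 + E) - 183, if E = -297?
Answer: -723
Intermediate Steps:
(-243 + E) - 183 = (-243 - 297) - 183 = -540 - 183 = -723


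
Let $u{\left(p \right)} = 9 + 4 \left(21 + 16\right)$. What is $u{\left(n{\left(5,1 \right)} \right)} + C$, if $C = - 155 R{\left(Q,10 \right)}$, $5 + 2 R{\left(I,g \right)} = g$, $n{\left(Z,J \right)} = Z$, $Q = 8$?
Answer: $- \frac{461}{2} \approx -230.5$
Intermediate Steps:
$R{\left(I,g \right)} = - \frac{5}{2} + \frac{g}{2}$
$C = - \frac{775}{2}$ ($C = - 155 \left(- \frac{5}{2} + \frac{1}{2} \cdot 10\right) = - 155 \left(- \frac{5}{2} + 5\right) = \left(-155\right) \frac{5}{2} = - \frac{775}{2} \approx -387.5$)
$u{\left(p \right)} = 157$ ($u{\left(p \right)} = 9 + 4 \cdot 37 = 9 + 148 = 157$)
$u{\left(n{\left(5,1 \right)} \right)} + C = 157 - \frac{775}{2} = - \frac{461}{2}$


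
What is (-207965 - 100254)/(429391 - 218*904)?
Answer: -308219/232319 ≈ -1.3267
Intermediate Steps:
(-207965 - 100254)/(429391 - 218*904) = -308219/(429391 - 197072) = -308219/232319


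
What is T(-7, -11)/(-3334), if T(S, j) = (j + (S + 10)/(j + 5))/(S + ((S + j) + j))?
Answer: -23/240048 ≈ -9.5814e-5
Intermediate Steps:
T(S, j) = (j + (10 + S)/(5 + j))/(2*S + 2*j) (T(S, j) = (j + (10 + S)/(5 + j))/(S + (S + 2*j)) = (j + (10 + S)/(5 + j))/(2*S + 2*j))
T(-7, -11)/(-3334) = ((10 - 7 + (-11)² + 5*(-11))/(2*((-11)² + 5*(-7) + 5*(-11) - 7*(-11))))/(-3334) = -(10 - 7 + 121 - 55)/(6668*(121 - 35 - 55 + 77)) = -69/(6668*108) = -1/3334*23/72 = -23/240048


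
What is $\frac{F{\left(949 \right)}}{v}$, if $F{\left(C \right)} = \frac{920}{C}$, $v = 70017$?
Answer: $\frac{920}{66446133} \approx 1.3846 \cdot 10^{-5}$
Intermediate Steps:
$\frac{F{\left(949 \right)}}{v} = \frac{920 \cdot \frac{1}{949}}{70017} = 920 \cdot \frac{1}{949} \cdot \frac{1}{70017} = \frac{920}{949} \cdot \frac{1}{70017} = \frac{920}{66446133}$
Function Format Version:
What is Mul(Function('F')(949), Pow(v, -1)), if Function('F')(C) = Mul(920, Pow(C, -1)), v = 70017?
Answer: Rational(920, 66446133) ≈ 1.3846e-5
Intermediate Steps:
Mul(Function('F')(949), Pow(v, -1)) = Mul(Mul(920, Pow(949, -1)), Pow(70017, -1)) = Mul(Mul(920, Rational(1, 949)), Rational(1, 70017)) = Mul(Rational(920, 949), Rational(1, 70017)) = Rational(920, 66446133)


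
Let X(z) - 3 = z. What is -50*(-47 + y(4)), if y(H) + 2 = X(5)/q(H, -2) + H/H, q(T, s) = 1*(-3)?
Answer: 7600/3 ≈ 2533.3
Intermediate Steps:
X(z) = 3 + z
q(T, s) = -3
y(H) = -11/3 (y(H) = -2 + ((3 + 5)/(-3) + H/H) = -2 + (8*(-⅓) + 1) = -2 + (-8/3 + 1) = -2 - 5/3 = -11/3)
-50*(-47 + y(4)) = -50*(-47 - 11/3) = -50*(-152/3) = 7600/3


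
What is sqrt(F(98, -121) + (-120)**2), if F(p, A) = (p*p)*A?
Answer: 2*I*sqrt(286921) ≈ 1071.3*I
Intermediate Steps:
F(p, A) = A*p**2 (F(p, A) = p**2*A = A*p**2)
sqrt(F(98, -121) + (-120)**2) = sqrt(-121*98**2 + (-120)**2) = sqrt(-121*9604 + 14400) = sqrt(-1162084 + 14400) = sqrt(-1147684) = 2*I*sqrt(286921)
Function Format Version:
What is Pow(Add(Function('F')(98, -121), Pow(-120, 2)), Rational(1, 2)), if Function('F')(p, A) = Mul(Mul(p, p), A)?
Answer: Mul(2, I, Pow(286921, Rational(1, 2))) ≈ Mul(1071.3, I)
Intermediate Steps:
Function('F')(p, A) = Mul(A, Pow(p, 2)) (Function('F')(p, A) = Mul(Pow(p, 2), A) = Mul(A, Pow(p, 2)))
Pow(Add(Function('F')(98, -121), Pow(-120, 2)), Rational(1, 2)) = Pow(Add(Mul(-121, Pow(98, 2)), Pow(-120, 2)), Rational(1, 2)) = Pow(Add(Mul(-121, 9604), 14400), Rational(1, 2)) = Pow(Add(-1162084, 14400), Rational(1, 2)) = Pow(-1147684, Rational(1, 2)) = Mul(2, I, Pow(286921, Rational(1, 2)))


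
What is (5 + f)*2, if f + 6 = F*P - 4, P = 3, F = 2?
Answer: 2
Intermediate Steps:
f = -4 (f = -6 + (2*3 - 4) = -6 + (6 - 4) = -6 + 2 = -4)
(5 + f)*2 = (5 - 4)*2 = 1*2 = 2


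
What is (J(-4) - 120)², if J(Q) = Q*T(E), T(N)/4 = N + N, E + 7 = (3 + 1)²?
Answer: 166464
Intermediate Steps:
E = 9 (E = -7 + (3 + 1)² = -7 + 4² = -7 + 16 = 9)
T(N) = 8*N (T(N) = 4*(N + N) = 4*(2*N) = 8*N)
J(Q) = 72*Q (J(Q) = Q*(8*9) = Q*72 = 72*Q)
(J(-4) - 120)² = (72*(-4) - 120)² = (-288 - 120)² = (-408)² = 166464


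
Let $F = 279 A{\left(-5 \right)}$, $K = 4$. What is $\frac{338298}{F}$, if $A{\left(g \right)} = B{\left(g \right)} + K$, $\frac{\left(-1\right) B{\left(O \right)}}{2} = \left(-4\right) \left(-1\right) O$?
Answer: $\frac{56383}{2046} \approx 27.558$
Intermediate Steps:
$B{\left(O \right)} = - 8 O$ ($B{\left(O \right)} = - 2 \left(-4\right) \left(-1\right) O = - 2 \cdot 4 O = - 8 O$)
$A{\left(g \right)} = 4 - 8 g$ ($A{\left(g \right)} = - 8 g + 4 = 4 - 8 g$)
$F = 12276$ ($F = 279 \left(4 - -40\right) = 279 \left(4 + 40\right) = 279 \cdot 44 = 12276$)
$\frac{338298}{F} = \frac{338298}{12276} = 338298 \cdot \frac{1}{12276} = \frac{56383}{2046}$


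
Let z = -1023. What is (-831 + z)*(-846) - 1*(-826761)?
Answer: 2395245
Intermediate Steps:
(-831 + z)*(-846) - 1*(-826761) = (-831 - 1023)*(-846) - 1*(-826761) = -1854*(-846) + 826761 = 1568484 + 826761 = 2395245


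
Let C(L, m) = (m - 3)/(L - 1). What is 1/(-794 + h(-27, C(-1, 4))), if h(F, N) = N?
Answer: -2/1589 ≈ -0.0012587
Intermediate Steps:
C(L, m) = (-3 + m)/(-1 + L)
1/(-794 + h(-27, C(-1, 4))) = 1/(-794 + (-3 + 4)/(-1 - 1)) = 1/(-794 + 1/(-2)) = 1/(-794 - 1/2*1) = 1/(-794 - 1/2) = 1/(-1589/2) = -2/1589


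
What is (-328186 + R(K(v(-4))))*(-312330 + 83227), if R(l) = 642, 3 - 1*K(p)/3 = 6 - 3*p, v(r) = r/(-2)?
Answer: 75041313032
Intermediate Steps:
v(r) = -r/2 (v(r) = r*(-1/2) = -r/2)
K(p) = -9 + 9*p (K(p) = 9 - 3*(6 - 3*p) = 9 + (-18 + 9*p) = -9 + 9*p)
(-328186 + R(K(v(-4))))*(-312330 + 83227) = (-328186 + 642)*(-312330 + 83227) = -327544*(-229103) = 75041313032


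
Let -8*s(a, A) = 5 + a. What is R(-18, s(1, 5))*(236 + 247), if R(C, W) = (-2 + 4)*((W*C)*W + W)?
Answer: -42021/4 ≈ -10505.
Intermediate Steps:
s(a, A) = -5/8 - a/8 (s(a, A) = -(5 + a)/8 = -5/8 - a/8)
R(C, W) = 2*W + 2*C*W² (R(C, W) = 2*((C*W)*W + W) = 2*(C*W² + W) = 2*(W + C*W²) = 2*W + 2*C*W²)
R(-18, s(1, 5))*(236 + 247) = (2*(-5/8 - ⅛*1)*(1 - 18*(-5/8 - ⅛*1)))*(236 + 247) = (2*(-5/8 - ⅛)*(1 - 18*(-5/8 - ⅛)))*483 = (2*(-¾)*(1 - 18*(-¾)))*483 = (2*(-¾)*(1 + 27/2))*483 = (2*(-¾)*(29/2))*483 = -87/4*483 = -42021/4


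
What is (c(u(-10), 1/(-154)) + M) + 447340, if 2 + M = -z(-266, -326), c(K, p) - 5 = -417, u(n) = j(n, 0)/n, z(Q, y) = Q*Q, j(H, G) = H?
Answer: 376170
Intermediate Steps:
z(Q, y) = Q²
u(n) = 1 (u(n) = n/n = 1)
c(K, p) = -412 (c(K, p) = 5 - 417 = -412)
M = -70758 (M = -2 - 1*(-266)² = -2 - 1*70756 = -2 - 70756 = -70758)
(c(u(-10), 1/(-154)) + M) + 447340 = (-412 - 70758) + 447340 = -71170 + 447340 = 376170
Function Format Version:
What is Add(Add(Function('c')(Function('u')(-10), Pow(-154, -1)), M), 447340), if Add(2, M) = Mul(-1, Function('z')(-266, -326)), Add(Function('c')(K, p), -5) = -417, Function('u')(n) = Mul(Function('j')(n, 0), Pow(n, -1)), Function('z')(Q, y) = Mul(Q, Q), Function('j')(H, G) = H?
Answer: 376170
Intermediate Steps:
Function('z')(Q, y) = Pow(Q, 2)
Function('u')(n) = 1 (Function('u')(n) = Mul(n, Pow(n, -1)) = 1)
Function('c')(K, p) = -412 (Function('c')(K, p) = Add(5, -417) = -412)
M = -70758 (M = Add(-2, Mul(-1, Pow(-266, 2))) = Add(-2, Mul(-1, 70756)) = Add(-2, -70756) = -70758)
Add(Add(Function('c')(Function('u')(-10), Pow(-154, -1)), M), 447340) = Add(Add(-412, -70758), 447340) = Add(-71170, 447340) = 376170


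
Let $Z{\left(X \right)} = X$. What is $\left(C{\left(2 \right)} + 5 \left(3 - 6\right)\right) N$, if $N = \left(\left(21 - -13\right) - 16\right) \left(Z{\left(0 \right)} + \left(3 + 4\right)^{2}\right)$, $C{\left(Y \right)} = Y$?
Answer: $-11466$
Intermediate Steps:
$N = 882$ ($N = \left(\left(21 - -13\right) - 16\right) \left(0 + \left(3 + 4\right)^{2}\right) = \left(\left(21 + 13\right) - 16\right) \left(0 + 7^{2}\right) = \left(34 - 16\right) \left(0 + 49\right) = 18 \cdot 49 = 882$)
$\left(C{\left(2 \right)} + 5 \left(3 - 6\right)\right) N = \left(2 + 5 \left(3 - 6\right)\right) 882 = \left(2 + 5 \left(-3\right)\right) 882 = \left(2 - 15\right) 882 = \left(-13\right) 882 = -11466$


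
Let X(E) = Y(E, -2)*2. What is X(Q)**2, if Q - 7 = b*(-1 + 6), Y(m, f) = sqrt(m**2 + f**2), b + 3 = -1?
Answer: 692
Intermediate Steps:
b = -4 (b = -3 - 1 = -4)
Y(m, f) = sqrt(f**2 + m**2)
Q = -13 (Q = 7 - 4*(-1 + 6) = 7 - 4*5 = 7 - 20 = -13)
X(E) = 2*sqrt(4 + E**2) (X(E) = sqrt((-2)**2 + E**2)*2 = sqrt(4 + E**2)*2 = 2*sqrt(4 + E**2))
X(Q)**2 = (2*sqrt(4 + (-13)**2))**2 = (2*sqrt(4 + 169))**2 = (2*sqrt(173))**2 = 692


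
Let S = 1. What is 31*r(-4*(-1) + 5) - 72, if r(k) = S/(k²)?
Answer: -5801/81 ≈ -71.617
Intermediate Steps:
r(k) = k⁻² (r(k) = 1/k² = k⁻²)
31*r(-4*(-1) + 5) - 72 = 31/(-4*(-1) + 5)² - 72 = 31/(4 + 5)² - 72 = 31/9² - 72 = 31*(1/81) - 72 = 31/81 - 72 = -5801/81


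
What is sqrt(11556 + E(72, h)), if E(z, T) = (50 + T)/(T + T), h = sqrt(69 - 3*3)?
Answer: sqrt(416034 + 30*sqrt(15))/6 ≈ 107.52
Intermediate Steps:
h = 2*sqrt(15) (h = sqrt(69 - 9) = sqrt(60) = 2*sqrt(15) ≈ 7.7460)
E(z, T) = (50 + T)/(2*T) (E(z, T) = (50 + T)/((2*T)) = (50 + T)*(1/(2*T)) = (50 + T)/(2*T))
sqrt(11556 + E(72, h)) = sqrt(11556 + (50 + 2*sqrt(15))/(2*((2*sqrt(15))))) = sqrt(11556 + (sqrt(15)/30)*(50 + 2*sqrt(15))/2) = sqrt(11556 + sqrt(15)*(50 + 2*sqrt(15))/60)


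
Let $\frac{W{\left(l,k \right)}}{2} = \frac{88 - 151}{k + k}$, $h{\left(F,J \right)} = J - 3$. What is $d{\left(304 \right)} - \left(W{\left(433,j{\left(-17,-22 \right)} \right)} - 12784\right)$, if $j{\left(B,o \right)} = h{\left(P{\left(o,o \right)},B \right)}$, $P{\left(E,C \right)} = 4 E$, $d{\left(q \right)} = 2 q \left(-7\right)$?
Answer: $\frac{170497}{20} \approx 8524.8$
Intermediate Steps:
$d{\left(q \right)} = - 14 q$
$h{\left(F,J \right)} = -3 + J$
$j{\left(B,o \right)} = -3 + B$
$W{\left(l,k \right)} = - \frac{63}{k}$ ($W{\left(l,k \right)} = 2 \frac{88 - 151}{k + k} = 2 \left(- \frac{63}{2 k}\right) = - \frac{63}{k}$)
$d{\left(304 \right)} - \left(W{\left(433,j{\left(-17,-22 \right)} \right)} - 12784\right) = \left(-14\right) 304 - \left(- \frac{63}{-3 - 17} - 12784\right) = -4256 - \left(- \frac{63}{-20} - 12784\right) = -4256 - \left(\left(-63\right) \left(- \frac{1}{20}\right) - 12784\right) = -4256 - \left(\frac{63}{20} - 12784\right) = -4256 - - \frac{255617}{20} = -4256 + \frac{255617}{20} = \frac{170497}{20}$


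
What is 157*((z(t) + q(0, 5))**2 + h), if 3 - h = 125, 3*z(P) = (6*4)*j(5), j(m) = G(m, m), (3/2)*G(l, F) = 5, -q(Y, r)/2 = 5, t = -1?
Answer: 220114/9 ≈ 24457.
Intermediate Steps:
q(Y, r) = -10 (q(Y, r) = -2*5 = -10)
G(l, F) = 10/3 (G(l, F) = (2/3)*5 = 10/3)
j(m) = 10/3
z(P) = 80/3 (z(P) = ((6*4)*(10/3))/3 = (24*(10/3))/3 = (1/3)*80 = 80/3)
h = -122 (h = 3 - 1*125 = 3 - 125 = -122)
157*((z(t) + q(0, 5))**2 + h) = 157*((80/3 - 10)**2 - 122) = 157*((50/3)**2 - 122) = 157*(2500/9 - 122) = 157*(1402/9) = 220114/9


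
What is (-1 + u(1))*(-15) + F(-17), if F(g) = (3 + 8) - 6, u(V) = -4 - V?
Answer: 95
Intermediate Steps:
F(g) = 5 (F(g) = 11 - 6 = 5)
(-1 + u(1))*(-15) + F(-17) = (-1 + (-4 - 1*1))*(-15) + 5 = (-1 + (-4 - 1))*(-15) + 5 = (-1 - 5)*(-15) + 5 = -6*(-15) + 5 = 90 + 5 = 95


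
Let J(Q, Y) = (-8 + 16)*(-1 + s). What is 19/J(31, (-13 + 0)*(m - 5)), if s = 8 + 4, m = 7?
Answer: 19/88 ≈ 0.21591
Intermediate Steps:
s = 12
J(Q, Y) = 88 (J(Q, Y) = (-8 + 16)*(-1 + 12) = 8*11 = 88)
19/J(31, (-13 + 0)*(m - 5)) = 19/88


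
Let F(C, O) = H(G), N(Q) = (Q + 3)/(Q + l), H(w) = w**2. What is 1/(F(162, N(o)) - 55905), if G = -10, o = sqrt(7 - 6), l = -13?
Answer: -1/55805 ≈ -1.7920e-5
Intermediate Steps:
o = 1 (o = sqrt(1) = 1)
N(Q) = (3 + Q)/(-13 + Q) (N(Q) = (Q + 3)/(Q - 13) = (3 + Q)/(-13 + Q))
F(C, O) = 100 (F(C, O) = (-10)**2 = 100)
1/(F(162, N(o)) - 55905) = 1/(100 - 55905) = 1/(-55805) = -1/55805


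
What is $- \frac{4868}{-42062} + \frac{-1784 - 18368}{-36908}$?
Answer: $\frac{128412696}{194053037} \approx 0.66174$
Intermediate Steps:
$- \frac{4868}{-42062} + \frac{-1784 - 18368}{-36908} = \left(-4868\right) \left(- \frac{1}{42062}\right) + \left(-1784 - 18368\right) \left(- \frac{1}{36908}\right) = \frac{2434}{21031} - - \frac{5038}{9227} = \frac{2434}{21031} + \frac{5038}{9227} = \frac{128412696}{194053037}$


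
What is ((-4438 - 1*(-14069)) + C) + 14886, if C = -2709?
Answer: 21808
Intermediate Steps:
((-4438 - 1*(-14069)) + C) + 14886 = ((-4438 - 1*(-14069)) - 2709) + 14886 = ((-4438 + 14069) - 2709) + 14886 = (9631 - 2709) + 14886 = 6922 + 14886 = 21808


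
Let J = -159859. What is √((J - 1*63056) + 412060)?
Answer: √189145 ≈ 434.91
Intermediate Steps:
√((J - 1*63056) + 412060) = √((-159859 - 1*63056) + 412060) = √((-159859 - 63056) + 412060) = √(-222915 + 412060) = √189145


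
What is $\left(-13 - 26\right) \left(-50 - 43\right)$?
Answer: $3627$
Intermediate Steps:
$\left(-13 - 26\right) \left(-50 - 43\right) = \left(-13 - 26\right) \left(-93\right) = \left(-39\right) \left(-93\right) = 3627$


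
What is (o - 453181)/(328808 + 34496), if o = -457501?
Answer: -455341/181652 ≈ -2.5067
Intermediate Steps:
(o - 453181)/(328808 + 34496) = (-457501 - 453181)/(328808 + 34496) = -910682/363304 = -910682*1/363304 = -455341/181652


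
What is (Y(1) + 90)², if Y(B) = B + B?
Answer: 8464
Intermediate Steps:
Y(B) = 2*B
(Y(1) + 90)² = (2*1 + 90)² = (2 + 90)² = 92² = 8464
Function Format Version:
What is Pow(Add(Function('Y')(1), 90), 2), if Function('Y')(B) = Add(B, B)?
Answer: 8464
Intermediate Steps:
Function('Y')(B) = Mul(2, B)
Pow(Add(Function('Y')(1), 90), 2) = Pow(Add(Mul(2, 1), 90), 2) = Pow(Add(2, 90), 2) = Pow(92, 2) = 8464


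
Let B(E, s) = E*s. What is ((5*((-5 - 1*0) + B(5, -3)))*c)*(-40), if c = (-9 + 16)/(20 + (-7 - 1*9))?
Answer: 7000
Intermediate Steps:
c = 7/4 (c = 7/(20 + (-7 - 9)) = 7/(20 - 16) = 7/4 ≈ 1.7500)
((5*((-5 - 1*0) + B(5, -3)))*c)*(-40) = ((5*((-5 - 1*0) + 5*(-3)))*(7/4))*(-40) = ((5*((-5 + 0) - 15))*(7/4))*(-40) = ((5*(-5 - 15))*(7/4))*(-40) = ((5*(-20))*(7/4))*(-40) = -100*7/4*(-40) = -175*(-40) = 7000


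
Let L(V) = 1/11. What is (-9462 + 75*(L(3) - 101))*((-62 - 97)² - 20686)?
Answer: -860790540/11 ≈ -7.8254e+7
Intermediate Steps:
L(V) = 1/11
(-9462 + 75*(L(3) - 101))*((-62 - 97)² - 20686) = (-9462 + 75*(1/11 - 101))*((-62 - 97)² - 20686) = (-9462 + 75*(-1110/11))*((-159)² - 20686) = (-9462 - 83250/11)*(25281 - 20686) = -187332/11*4595 = -860790540/11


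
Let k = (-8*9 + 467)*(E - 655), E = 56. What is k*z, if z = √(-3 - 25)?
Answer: -473210*I*√7 ≈ -1.252e+6*I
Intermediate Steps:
k = -236605 (k = (-8*9 + 467)*(56 - 655) = (-72 + 467)*(-599) = 395*(-599) = -236605)
z = 2*I*√7 (z = √(-28) = 2*I*√7 ≈ 5.2915*I)
k*z = -473210*I*√7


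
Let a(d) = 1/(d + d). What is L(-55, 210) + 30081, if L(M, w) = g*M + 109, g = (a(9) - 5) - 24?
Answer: 572075/18 ≈ 31782.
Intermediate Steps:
a(d) = 1/(2*d)
g = -521/18 (g = ((½)/9 - 5) - 24 = ((½)*(⅑) - 5) - 24 = (1/18 - 5) - 24 = -89/18 - 24 = -521/18 ≈ -28.944)
L(M, w) = 109 - 521*M/18 (L(M, w) = -521*M/18 + 109 = 109 - 521*M/18)
L(-55, 210) + 30081 = (109 - 521/18*(-55)) + 30081 = (109 + 28655/18) + 30081 = 30617/18 + 30081 = 572075/18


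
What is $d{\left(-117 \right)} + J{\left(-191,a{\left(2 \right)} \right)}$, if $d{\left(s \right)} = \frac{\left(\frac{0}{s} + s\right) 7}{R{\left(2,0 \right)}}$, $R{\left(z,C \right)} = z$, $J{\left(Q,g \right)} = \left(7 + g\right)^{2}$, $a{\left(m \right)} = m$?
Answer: $- \frac{657}{2} \approx -328.5$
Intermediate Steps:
$d{\left(s \right)} = \frac{7 s}{2}$ ($d{\left(s \right)} = \frac{\left(\frac{0}{s} + s\right) 7}{2} = \left(0 + s\right) 7 \cdot \frac{1}{2} = s 7 \cdot \frac{1}{2} = 7 s \frac{1}{2} = \frac{7 s}{2}$)
$d{\left(-117 \right)} + J{\left(-191,a{\left(2 \right)} \right)} = \frac{7}{2} \left(-117\right) + \left(7 + 2\right)^{2} = - \frac{819}{2} + 9^{2} = - \frac{819}{2} + 81 = - \frac{657}{2}$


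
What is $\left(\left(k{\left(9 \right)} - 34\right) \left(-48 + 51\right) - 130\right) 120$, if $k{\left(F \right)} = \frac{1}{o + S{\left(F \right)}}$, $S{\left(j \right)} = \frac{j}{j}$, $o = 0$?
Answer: $-27480$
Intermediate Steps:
$S{\left(j \right)} = 1$
$k{\left(F \right)} = 1$ ($k{\left(F \right)} = \frac{1}{0 + 1} = 1^{-1} = 1$)
$\left(\left(k{\left(9 \right)} - 34\right) \left(-48 + 51\right) - 130\right) 120 = \left(\left(1 - 34\right) \left(-48 + 51\right) - 130\right) 120 = \left(\left(-33\right) 3 - 130\right) 120 = \left(-99 - 130\right) 120 = \left(-229\right) 120 = -27480$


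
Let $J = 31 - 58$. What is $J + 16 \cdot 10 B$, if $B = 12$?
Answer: $1893$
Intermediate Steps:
$J = -27$ ($J = 31 - 58 = -27$)
$J + 16 \cdot 10 B = -27 + 16 \cdot 10 \cdot 12 = -27 + 16 \cdot 120 = -27 + 1920 = 1893$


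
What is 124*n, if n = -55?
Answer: -6820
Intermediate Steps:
124*n = 124*(-55) = -6820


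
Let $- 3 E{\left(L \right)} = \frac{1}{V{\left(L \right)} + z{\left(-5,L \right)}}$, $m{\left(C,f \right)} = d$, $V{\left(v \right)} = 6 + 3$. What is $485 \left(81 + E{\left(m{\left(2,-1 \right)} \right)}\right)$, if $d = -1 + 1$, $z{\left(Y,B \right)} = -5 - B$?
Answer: $\frac{470935}{12} \approx 39245.0$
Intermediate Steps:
$d = 0$
$V{\left(v \right)} = 9$
$m{\left(C,f \right)} = 0$
$E{\left(L \right)} = - \frac{1}{3 \left(4 - L\right)}$ ($E{\left(L \right)} = - \frac{1}{3 \left(9 - \left(5 + L\right)\right)} = - \frac{1}{3 \left(4 - L\right)}$)
$485 \left(81 + E{\left(m{\left(2,-1 \right)} \right)}\right) = 485 \left(81 + \frac{1}{3 \left(-4 + 0\right)}\right) = 485 \left(81 + \frac{1}{3 \left(-4\right)}\right) = 485 \left(81 + \frac{1}{3} \left(- \frac{1}{4}\right)\right) = 485 \left(81 - \frac{1}{12}\right) = 485 \cdot \frac{971}{12} = \frac{470935}{12}$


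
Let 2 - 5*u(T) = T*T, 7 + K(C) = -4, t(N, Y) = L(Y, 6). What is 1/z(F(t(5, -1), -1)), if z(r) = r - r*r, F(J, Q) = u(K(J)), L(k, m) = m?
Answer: -25/14756 ≈ -0.0016942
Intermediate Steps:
t(N, Y) = 6
K(C) = -11 (K(C) = -7 - 4 = -11)
u(T) = ⅖ - T²/5 (u(T) = ⅖ - T*T/5 = ⅖ - T²/5)
F(J, Q) = -119/5 (F(J, Q) = ⅖ - ⅕*(-11)² = ⅖ - ⅕*121 = ⅖ - 121/5 = -119/5)
z(r) = r - r²
1/z(F(t(5, -1), -1)) = 1/(-119*(1 - 1*(-119/5))/5) = 1/(-119*(1 + 119/5)/5) = 1/(-119/5*124/5) = 1/(-14756/25) = -25/14756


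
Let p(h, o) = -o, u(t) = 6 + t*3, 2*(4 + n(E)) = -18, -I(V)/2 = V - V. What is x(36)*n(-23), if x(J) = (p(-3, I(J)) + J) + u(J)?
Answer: -1950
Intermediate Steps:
I(V) = 0 (I(V) = -2*(V - V) = -2*0 = 0)
n(E) = -13 (n(E) = -4 + (½)*(-18) = -4 - 9 = -13)
u(t) = 6 + 3*t
x(J) = 6 + 4*J (x(J) = (-1*0 + J) + (6 + 3*J) = (0 + J) + (6 + 3*J) = J + (6 + 3*J) = 6 + 4*J)
x(36)*n(-23) = (6 + 4*36)*(-13) = (6 + 144)*(-13) = 150*(-13) = -1950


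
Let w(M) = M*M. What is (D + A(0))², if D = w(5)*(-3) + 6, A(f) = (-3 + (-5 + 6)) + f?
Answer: 5041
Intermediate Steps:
w(M) = M²
A(f) = -2 + f (A(f) = (-3 + 1) + f = -2 + f)
D = -69 (D = 5²*(-3) + 6 = 25*(-3) + 6 = -75 + 6 = -69)
(D + A(0))² = (-69 + (-2 + 0))² = (-69 - 2)² = (-71)² = 5041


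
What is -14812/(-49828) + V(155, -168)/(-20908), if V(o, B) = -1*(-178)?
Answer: 37602489/130225478 ≈ 0.28875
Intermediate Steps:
V(o, B) = 178
-14812/(-49828) + V(155, -168)/(-20908) = -14812/(-49828) + 178/(-20908) = -14812*(-1/49828) + 178*(-1/20908) = 3703/12457 - 89/10454 = 37602489/130225478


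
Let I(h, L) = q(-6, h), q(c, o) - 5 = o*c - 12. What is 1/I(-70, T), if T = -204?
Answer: 1/413 ≈ 0.0024213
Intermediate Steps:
q(c, o) = -7 + c*o (q(c, o) = 5 + (o*c - 12) = 5 + (c*o - 12) = 5 + (-12 + c*o) = -7 + c*o)
I(h, L) = -7 - 6*h
1/I(-70, T) = 1/(-7 - 6*(-70)) = 1/(-7 + 420) = 1/413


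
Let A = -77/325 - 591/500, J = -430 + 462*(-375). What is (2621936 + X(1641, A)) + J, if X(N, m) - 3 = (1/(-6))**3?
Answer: 528823943/216 ≈ 2.4483e+6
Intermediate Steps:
J = -173680 (J = -430 - 173250 = -173680)
A = -9223/6500 (A = -77*1/325 - 591*1/500 = -77/325 - 591/500 = -9223/6500 ≈ -1.4189)
X(N, m) = 647/216 (X(N, m) = 3 + (1/(-6))**3 = 3 + (-1/6)**3 = 3 - 1/216 = 647/216)
(2621936 + X(1641, A)) + J = (2621936 + 647/216) - 173680 = 566338823/216 - 173680 = 528823943/216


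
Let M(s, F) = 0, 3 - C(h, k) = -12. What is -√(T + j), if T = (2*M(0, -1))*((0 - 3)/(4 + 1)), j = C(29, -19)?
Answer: -√15 ≈ -3.8730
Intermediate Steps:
C(h, k) = 15 (C(h, k) = 3 - 1*(-12) = 3 + 12 = 15)
j = 15
T = 0 (T = (2*0)*((0 - 3)/(4 + 1)) = 0*(-3/5) = 0*(-3*⅕) = 0*(-⅗) = 0)
-√(T + j) = -√(0 + 15) = -√15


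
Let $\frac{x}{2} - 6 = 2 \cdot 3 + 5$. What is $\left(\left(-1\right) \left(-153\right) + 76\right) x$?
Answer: $7786$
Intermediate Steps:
$x = 34$ ($x = 12 + 2 \left(2 \cdot 3 + 5\right) = 12 + 2 \left(6 + 5\right) = 12 + 2 \cdot 11 = 12 + 22 = 34$)
$\left(\left(-1\right) \left(-153\right) + 76\right) x = \left(\left(-1\right) \left(-153\right) + 76\right) 34 = \left(153 + 76\right) 34 = 229 \cdot 34 = 7786$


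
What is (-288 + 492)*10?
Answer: 2040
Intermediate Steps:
(-288 + 492)*10 = 204*10 = 2040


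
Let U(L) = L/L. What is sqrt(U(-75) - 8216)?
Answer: I*sqrt(8215) ≈ 90.637*I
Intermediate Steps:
U(L) = 1
sqrt(U(-75) - 8216) = sqrt(1 - 8216) = sqrt(-8215) = I*sqrt(8215)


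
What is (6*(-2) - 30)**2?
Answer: 1764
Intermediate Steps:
(6*(-2) - 30)**2 = (-12 - 30)**2 = (-42)**2 = 1764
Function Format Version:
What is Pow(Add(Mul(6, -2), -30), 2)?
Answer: 1764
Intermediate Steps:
Pow(Add(Mul(6, -2), -30), 2) = Pow(Add(-12, -30), 2) = Pow(-42, 2) = 1764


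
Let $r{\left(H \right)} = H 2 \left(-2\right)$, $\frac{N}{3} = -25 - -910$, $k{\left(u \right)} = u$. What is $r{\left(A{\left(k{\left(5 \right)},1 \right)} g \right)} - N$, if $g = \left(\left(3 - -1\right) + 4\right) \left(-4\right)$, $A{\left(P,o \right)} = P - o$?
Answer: $-2143$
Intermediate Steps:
$g = -32$ ($g = \left(\left(3 + 1\right) + 4\right) \left(-4\right) = \left(4 + 4\right) \left(-4\right) = 8 \left(-4\right) = -32$)
$N = 2655$ ($N = 3 \left(-25 - -910\right) = 3 \left(-25 + 910\right) = 3 \cdot 885 = 2655$)
$r{\left(H \right)} = - 4 H$ ($r{\left(H \right)} = 2 H \left(-2\right) = - 4 H$)
$r{\left(A{\left(k{\left(5 \right)},1 \right)} g \right)} - N = - 4 \left(5 - 1\right) \left(-32\right) - 2655 = - 4 \cdot 4 \left(-32\right) - 2655 = \left(-4\right) \left(-128\right) - 2655 = 512 - 2655 = -2143$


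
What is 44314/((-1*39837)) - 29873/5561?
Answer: -1436480855/221533557 ≈ -6.4843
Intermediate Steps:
44314/((-1*39837)) - 29873/5561 = 44314/(-39837) - 29873*1/5561 = 44314*(-1/39837) - 29873/5561 = -44314/39837 - 29873/5561 = -1436480855/221533557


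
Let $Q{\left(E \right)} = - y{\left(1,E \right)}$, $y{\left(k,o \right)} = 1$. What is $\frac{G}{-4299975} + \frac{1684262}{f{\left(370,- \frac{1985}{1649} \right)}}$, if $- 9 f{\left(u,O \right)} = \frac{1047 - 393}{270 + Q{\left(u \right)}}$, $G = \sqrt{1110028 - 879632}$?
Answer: $- \frac{679599717}{109} - \frac{2 \sqrt{57599}}{4299975} \approx -6.2349 \cdot 10^{6}$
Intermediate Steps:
$G = 2 \sqrt{57599}$ ($G = \sqrt{230396} = 2 \sqrt{57599} \approx 480.0$)
$Q{\left(E \right)} = -1$ ($Q{\left(E \right)} = \left(-1\right) 1 = -1$)
$f{\left(u,O \right)} = - \frac{218}{807}$ ($f{\left(u,O \right)} = - \frac{\left(1047 - 393\right) \frac{1}{270 - 1}}{9} = - \frac{654 \cdot \frac{1}{269}}{9} = \left(- \frac{1}{9}\right) \frac{654}{269} = - \frac{218}{807}$)
$\frac{G}{-4299975} + \frac{1684262}{f{\left(370,- \frac{1985}{1649} \right)}} = \frac{2 \sqrt{57599}}{-4299975} + \frac{1684262}{- \frac{218}{807}} = 2 \sqrt{57599} \left(- \frac{1}{4299975}\right) + 1684262 \left(- \frac{807}{218}\right) = - \frac{2 \sqrt{57599}}{4299975} - \frac{679599717}{109} = - \frac{679599717}{109} - \frac{2 \sqrt{57599}}{4299975}$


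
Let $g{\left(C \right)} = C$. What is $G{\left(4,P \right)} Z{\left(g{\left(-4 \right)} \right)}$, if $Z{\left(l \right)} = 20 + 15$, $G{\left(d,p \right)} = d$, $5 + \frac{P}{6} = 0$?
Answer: $140$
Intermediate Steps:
$P = -30$ ($P = -30 + 6 \cdot 0 = -30 + 0 = -30$)
$Z{\left(l \right)} = 35$
$G{\left(4,P \right)} Z{\left(g{\left(-4 \right)} \right)} = 4 \cdot 35 = 140$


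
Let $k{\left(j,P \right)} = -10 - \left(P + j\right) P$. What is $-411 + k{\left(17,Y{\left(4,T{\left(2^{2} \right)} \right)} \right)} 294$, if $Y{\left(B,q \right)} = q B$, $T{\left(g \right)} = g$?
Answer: $-158583$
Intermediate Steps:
$Y{\left(B,q \right)} = B q$
$k{\left(j,P \right)} = -10 - P \left(P + j\right)$
$-411 + k{\left(17,Y{\left(4,T{\left(2^{2} \right)} \right)} \right)} 294 = -411 + \left(-10 - \left(4 \cdot 2^{2}\right)^{2} - 4 \cdot 2^{2} \cdot 17\right) 294 = -411 + \left(-10 - \left(4 \cdot 4\right)^{2} - 4 \cdot 4 \cdot 17\right) 294 = -411 + \left(-10 - 16^{2} - 16 \cdot 17\right) 294 = -411 + \left(-10 - 256 - 272\right) 294 = -411 - 158172 = -158583$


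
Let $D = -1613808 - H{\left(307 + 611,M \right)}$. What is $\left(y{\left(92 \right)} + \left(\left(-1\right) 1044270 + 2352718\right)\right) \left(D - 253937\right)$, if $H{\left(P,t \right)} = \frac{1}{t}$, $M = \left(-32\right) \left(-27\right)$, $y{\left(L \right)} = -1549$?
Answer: $- \frac{234331591129691}{96} \approx -2.441 \cdot 10^{12}$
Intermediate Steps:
$M = 864$
$D = - \frac{1394330113}{864}$ ($D = -1613808 - \frac{1}{864} = - \frac{1394330113}{864} \approx -1.6138 \cdot 10^{6}$)
$\left(y{\left(92 \right)} + \left(\left(-1\right) 1044270 + 2352718\right)\right) \left(D - 253937\right) = \left(-1549 + \left(\left(-1\right) 1044270 + 2352718\right)\right) \left(- \frac{1394330113}{864} - 253937\right) = \left(-1549 + \left(-1044270 + 2352718\right)\right) \left(- \frac{1613731681}{864}\right) = \left(-1549 + 1308448\right) \left(- \frac{1613731681}{864}\right) = 1306899 \left(- \frac{1613731681}{864}\right) = - \frac{234331591129691}{96}$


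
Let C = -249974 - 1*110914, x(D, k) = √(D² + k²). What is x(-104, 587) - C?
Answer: 360888 + √355385 ≈ 3.6148e+5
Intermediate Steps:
C = -360888 (C = -249974 - 110914 = -360888)
x(-104, 587) - C = √((-104)² + 587²) - 1*(-360888) = √(10816 + 344569) + 360888 = √355385 + 360888 = 360888 + √355385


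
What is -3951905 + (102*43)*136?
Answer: -3355409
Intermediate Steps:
-3951905 + (102*43)*136 = -3951905 + 4386*136 = -3951905 + 596496 = -3355409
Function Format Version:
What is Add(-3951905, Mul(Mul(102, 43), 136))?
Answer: -3355409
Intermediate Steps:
Add(-3951905, Mul(Mul(102, 43), 136)) = Add(-3951905, Mul(4386, 136)) = Add(-3951905, 596496) = -3355409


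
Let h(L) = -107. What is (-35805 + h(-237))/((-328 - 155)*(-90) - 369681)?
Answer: 35912/326211 ≈ 0.11009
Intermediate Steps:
(-35805 + h(-237))/((-328 - 155)*(-90) - 369681) = (-35805 - 107)/((-328 - 155)*(-90) - 369681) = -35912/(-483*(-90) - 369681) = -35912/(43470 - 369681) = -35912/(-326211) = -35912*(-1/326211) = 35912/326211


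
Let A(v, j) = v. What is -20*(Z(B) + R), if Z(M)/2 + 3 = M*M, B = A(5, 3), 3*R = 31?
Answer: -3260/3 ≈ -1086.7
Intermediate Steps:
R = 31/3 (R = (⅓)*31 = 31/3 ≈ 10.333)
B = 5
Z(M) = -6 + 2*M² (Z(M) = -6 + 2*(M*M) = -6 + 2*M²)
-20*(Z(B) + R) = -20*((-6 + 2*5²) + 31/3) = -20*((-6 + 2*25) + 31/3) = -20*((-6 + 50) + 31/3) = -20*(44 + 31/3) = -20*163/3 = -3260/3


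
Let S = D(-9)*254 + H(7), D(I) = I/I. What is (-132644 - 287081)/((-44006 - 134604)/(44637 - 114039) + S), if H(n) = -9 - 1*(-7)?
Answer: -14564877225/8833957 ≈ -1648.7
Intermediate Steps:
H(n) = -2 (H(n) = -9 + 7 = -2)
D(I) = 1
S = 252 (S = 1*254 - 2 = 254 - 2 = 252)
(-132644 - 287081)/((-44006 - 134604)/(44637 - 114039) + S) = (-132644 - 287081)/((-44006 - 134604)/(44637 - 114039) + 252) = -419725/(-178610/(-69402) + 252) = -419725/(-178610*(-1/69402) + 252) = -419725/(89305/34701 + 252) = -419725/8833957/34701 = -419725*34701/8833957 = -14564877225/8833957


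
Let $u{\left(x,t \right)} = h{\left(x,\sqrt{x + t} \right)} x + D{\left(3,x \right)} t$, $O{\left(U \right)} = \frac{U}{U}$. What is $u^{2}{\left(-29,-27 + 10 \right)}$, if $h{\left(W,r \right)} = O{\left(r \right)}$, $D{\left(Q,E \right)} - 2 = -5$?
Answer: $484$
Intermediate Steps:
$D{\left(Q,E \right)} = -3$ ($D{\left(Q,E \right)} = 2 - 5 = -3$)
$O{\left(U \right)} = 1$
$h{\left(W,r \right)} = 1$
$u{\left(x,t \right)} = x - 3 t$ ($u{\left(x,t \right)} = 1 x - 3 t = x - 3 t$)
$u^{2}{\left(-29,-27 + 10 \right)} = \left(-29 - 3 \left(-27 + 10\right)\right)^{2} = \left(-29 - -51\right)^{2} = \left(-29 + 51\right)^{2} = 22^{2} = 484$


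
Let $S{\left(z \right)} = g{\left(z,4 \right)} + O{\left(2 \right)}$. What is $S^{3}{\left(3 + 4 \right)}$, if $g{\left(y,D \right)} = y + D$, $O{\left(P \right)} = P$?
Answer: $2197$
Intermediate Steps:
$g{\left(y,D \right)} = D + y$
$S{\left(z \right)} = 6 + z$ ($S{\left(z \right)} = \left(4 + z\right) + 2 = 6 + z$)
$S^{3}{\left(3 + 4 \right)} = \left(6 + \left(3 + 4\right)\right)^{3} = \left(6 + 7\right)^{3} = 13^{3} = 2197$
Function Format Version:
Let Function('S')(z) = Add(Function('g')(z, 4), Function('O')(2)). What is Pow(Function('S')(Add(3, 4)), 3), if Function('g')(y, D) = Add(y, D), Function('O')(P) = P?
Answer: 2197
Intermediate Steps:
Function('g')(y, D) = Add(D, y)
Function('S')(z) = Add(6, z) (Function('S')(z) = Add(Add(4, z), 2) = Add(6, z))
Pow(Function('S')(Add(3, 4)), 3) = Pow(Add(6, Add(3, 4)), 3) = Pow(Add(6, 7), 3) = Pow(13, 3) = 2197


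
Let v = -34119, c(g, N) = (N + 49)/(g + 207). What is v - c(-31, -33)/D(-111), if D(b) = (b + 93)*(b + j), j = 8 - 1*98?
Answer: -1357867963/39798 ≈ -34119.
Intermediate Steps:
c(g, N) = (49 + N)/(207 + g)
j = -90 (j = 8 - 98 = -90)
D(b) = (-90 + b)*(93 + b) (D(b) = (b + 93)*(b - 90) = (93 + b)*(-90 + b) = (-90 + b)*(93 + b))
v - c(-31, -33)/D(-111) = -34119 - (49 - 33)/(207 - 31)/(-8370 + (-111)**2 + 3*(-111)) = -34119 - 16/176/(-8370 + 12321 - 333) = -34119 - (1/176)*16/3618 = -34119 - 1/(11*3618) = -34119 - 1*1/39798 = -34119 - 1/39798 = -1357867963/39798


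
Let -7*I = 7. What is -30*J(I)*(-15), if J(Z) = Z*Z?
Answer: 450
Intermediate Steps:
I = -1 (I = -⅐*7 = -1)
J(Z) = Z²
-30*J(I)*(-15) = -30*(-1)²*(-15) = -30*1*(-15) = -30*(-15) = 450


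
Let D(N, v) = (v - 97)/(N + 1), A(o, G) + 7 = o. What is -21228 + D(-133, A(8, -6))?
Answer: -233500/11 ≈ -21227.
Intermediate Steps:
A(o, G) = -7 + o
D(N, v) = (-97 + v)/(1 + N)
-21228 + D(-133, A(8, -6)) = -21228 + (-97 + (-7 + 8))/(1 - 133) = -21228 + (-97 + 1)/(-132) = -21228 - 1/132*(-96) = -21228 + 8/11 = -233500/11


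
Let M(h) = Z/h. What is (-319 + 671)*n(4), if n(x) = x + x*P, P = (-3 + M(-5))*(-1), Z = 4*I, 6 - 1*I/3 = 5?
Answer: 45056/5 ≈ 9011.2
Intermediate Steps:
I = 3 (I = 18 - 3*5 = 18 - 15 = 3)
Z = 12 (Z = 4*3 = 12)
M(h) = 12/h
P = 27/5 (P = (-3 + 12/(-5))*(-1) = (-3 + 12*(-⅕))*(-1) = (-3 - 12/5)*(-1) = -27/5*(-1) = 27/5 ≈ 5.4000)
n(x) = 32*x/5 (n(x) = x + x*(27/5) = x + 27*x/5 = 32*x/5)
(-319 + 671)*n(4) = (-319 + 671)*((32/5)*4) = 352*(128/5) = 45056/5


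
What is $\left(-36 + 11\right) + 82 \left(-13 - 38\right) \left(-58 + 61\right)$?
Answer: $-12571$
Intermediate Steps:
$\left(-36 + 11\right) + 82 \left(-13 - 38\right) \left(-58 + 61\right) = -25 + 82 \left(\left(-51\right) 3\right) = -25 + 82 \left(-153\right) = -25 - 12546 = -12571$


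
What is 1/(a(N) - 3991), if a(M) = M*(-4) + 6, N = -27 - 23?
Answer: -1/3785 ≈ -0.00026420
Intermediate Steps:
N = -50
a(M) = 6 - 4*M (a(M) = -4*M + 6 = 6 - 4*M)
1/(a(N) - 3991) = 1/((6 - 4*(-50)) - 3991) = 1/((6 + 200) - 3991) = 1/(206 - 3991) = 1/(-3785) = -1/3785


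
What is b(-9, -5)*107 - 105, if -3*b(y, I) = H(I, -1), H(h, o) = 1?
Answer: -422/3 ≈ -140.67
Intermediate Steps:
b(y, I) = -⅓ (b(y, I) = -⅓*1 = -⅓)
b(-9, -5)*107 - 105 = -⅓*107 - 105 = -107/3 - 105 = -422/3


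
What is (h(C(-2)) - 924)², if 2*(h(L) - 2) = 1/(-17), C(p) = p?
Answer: 982759801/1156 ≈ 8.5014e+5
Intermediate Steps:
h(L) = 67/34 (h(L) = 2 + (½)/(-17) = 2 + (½)*(-1/17) = 2 - 1/34 = 67/34)
(h(C(-2)) - 924)² = (67/34 - 924)² = (-31349/34)² = 982759801/1156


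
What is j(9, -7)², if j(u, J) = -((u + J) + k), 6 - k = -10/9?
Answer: 6724/81 ≈ 83.012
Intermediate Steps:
k = 64/9 (k = 6 - (-10)/9 = 6 - 1*(-10/9) = 6 + 10/9 = 64/9 ≈ 7.1111)
j(u, J) = -64/9 - J - u (j(u, J) = -((u + J) + 64/9) = -((J + u) + 64/9) = -(64/9 + J + u) = -64/9 - J - u)
j(9, -7)² = (-64/9 - 1*(-7) - 1*9)² = (-64/9 + 7 - 9)² = (-82/9)² = 6724/81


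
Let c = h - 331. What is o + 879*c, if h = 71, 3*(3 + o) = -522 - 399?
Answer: -228850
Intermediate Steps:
o = -310 (o = -3 + (-522 - 399)/3 = -3 + (⅓)*(-921) = -3 - 307 = -310)
c = -260 (c = 71 - 331 = -260)
o + 879*c = -310 + 879*(-260) = -310 - 228540 = -228850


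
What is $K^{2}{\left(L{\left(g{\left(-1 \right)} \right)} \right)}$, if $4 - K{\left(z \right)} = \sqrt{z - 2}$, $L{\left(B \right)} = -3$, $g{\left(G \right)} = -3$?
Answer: $\left(4 - i \sqrt{5}\right)^{2} \approx 11.0 - 17.889 i$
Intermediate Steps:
$K{\left(z \right)} = 4 - \sqrt{-2 + z}$ ($K{\left(z \right)} = 4 - \sqrt{z - 2} = 4 - \sqrt{-2 + z}$)
$K^{2}{\left(L{\left(g{\left(-1 \right)} \right)} \right)} = \left(4 - \sqrt{-2 - 3}\right)^{2} = \left(4 - \sqrt{-5}\right)^{2} = \left(4 - i \sqrt{5}\right)^{2}$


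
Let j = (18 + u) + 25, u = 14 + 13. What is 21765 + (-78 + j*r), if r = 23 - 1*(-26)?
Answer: 25117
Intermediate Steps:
r = 49 (r = 23 + 26 = 49)
u = 27
j = 70 (j = (18 + 27) + 25 = 45 + 25 = 70)
21765 + (-78 + j*r) = 21765 + (-78 + 70*49) = 21765 + (-78 + 3430) = 21765 + 3352 = 25117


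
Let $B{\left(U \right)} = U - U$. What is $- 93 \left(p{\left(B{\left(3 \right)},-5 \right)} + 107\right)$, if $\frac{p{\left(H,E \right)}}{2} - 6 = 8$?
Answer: $-12555$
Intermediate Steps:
$B{\left(U \right)} = 0$
$p{\left(H,E \right)} = 28$ ($p{\left(H,E \right)} = 12 + 2 \cdot 8 = 12 + 16 = 28$)
$- 93 \left(p{\left(B{\left(3 \right)},-5 \right)} + 107\right) = - 93 \left(28 + 107\right) = \left(-93\right) 135 = -12555$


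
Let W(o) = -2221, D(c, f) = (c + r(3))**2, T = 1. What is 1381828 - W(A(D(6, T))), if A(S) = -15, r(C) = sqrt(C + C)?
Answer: 1384049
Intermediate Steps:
r(C) = sqrt(2)*sqrt(C) (r(C) = sqrt(2*C) = sqrt(2)*sqrt(C))
D(c, f) = (c + sqrt(6))**2 (D(c, f) = (c + sqrt(2)*sqrt(3))**2 = (c + sqrt(6))**2)
1381828 - W(A(D(6, T))) = 1381828 - 1*(-2221) = 1381828 + 2221 = 1384049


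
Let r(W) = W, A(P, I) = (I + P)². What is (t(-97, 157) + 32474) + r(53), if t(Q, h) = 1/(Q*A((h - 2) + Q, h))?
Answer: 145845375774/4483825 ≈ 32527.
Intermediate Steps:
t(Q, h) = 1/(Q*(-2 + Q + 2*h)²) (t(Q, h) = 1/(Q*(h + ((h - 2) + Q))²) = 1/(Q*(h + ((-2 + h) + Q))²) = 1/(Q*(h + (-2 + Q + h))²) = 1/(Q*(-2 + Q + 2*h)²))
(t(-97, 157) + 32474) + r(53) = (1/((-97)*(-2 - 97 + 2*157)²) + 32474) + 53 = (-1/(97*(-2 - 97 + 314)²) + 32474) + 53 = (-1/97/215² + 32474) + 53 = (-1/97*1/46225 + 32474) + 53 = (-1/4483825 + 32474) + 53 = 145607733049/4483825 + 53 = 145845375774/4483825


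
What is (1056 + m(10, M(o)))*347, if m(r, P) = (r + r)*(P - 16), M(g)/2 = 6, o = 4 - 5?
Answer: 338672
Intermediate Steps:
o = -1
M(g) = 12 (M(g) = 2*6 = 12)
m(r, P) = 2*r*(-16 + P) (m(r, P) = (2*r)*(-16 + P) = 2*r*(-16 + P))
(1056 + m(10, M(o)))*347 = (1056 + 2*10*(-16 + 12))*347 = (1056 + 2*10*(-4))*347 = (1056 - 80)*347 = 976*347 = 338672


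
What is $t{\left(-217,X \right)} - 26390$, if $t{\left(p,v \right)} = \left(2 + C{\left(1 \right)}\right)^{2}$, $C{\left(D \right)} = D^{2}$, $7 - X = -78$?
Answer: $-26381$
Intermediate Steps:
$X = 85$ ($X = 7 - -78 = 7 + 78 = 85$)
$t{\left(p,v \right)} = 9$ ($t{\left(p,v \right)} = \left(2 + 1^{2}\right)^{2} = \left(2 + 1\right)^{2} = 3^{2} = 9$)
$t{\left(-217,X \right)} - 26390 = 9 - 26390 = -26381$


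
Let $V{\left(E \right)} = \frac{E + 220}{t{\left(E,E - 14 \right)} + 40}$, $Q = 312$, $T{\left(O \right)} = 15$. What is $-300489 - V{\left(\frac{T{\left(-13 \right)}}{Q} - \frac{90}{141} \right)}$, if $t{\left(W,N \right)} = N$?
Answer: $- \frac{37322707742}{124203} \approx -3.005 \cdot 10^{5}$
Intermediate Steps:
$V{\left(E \right)} = \frac{220 + E}{26 + E}$ ($V{\left(E \right)} = \frac{E + 220}{\left(E - 14\right) + 40} = \frac{220 + E}{\left(-14 + E\right) + 40} = \frac{220 + E}{26 + E}$)
$-300489 - V{\left(\frac{T{\left(-13 \right)}}{Q} - \frac{90}{141} \right)} = -300489 - \frac{220 + \left(\frac{15}{312} - \frac{90}{141}\right)}{26 + \left(\frac{15}{312} - \frac{90}{141}\right)} = -300489 - \frac{220 + \left(15 \cdot \frac{1}{312} - \frac{30}{47}\right)}{26 + \left(15 \cdot \frac{1}{312} - \frac{30}{47}\right)} = -300489 - \frac{220 + \left(\frac{5}{104} - \frac{30}{47}\right)}{26 + \left(\frac{5}{104} - \frac{30}{47}\right)} = -300489 - \frac{220 - \frac{2885}{4888}}{26 - \frac{2885}{4888}} = -300489 - \frac{1}{\frac{124203}{4888}} \cdot \frac{1072475}{4888} = -300489 - \frac{4888}{124203} \cdot \frac{1072475}{4888} = -300489 - \frac{1072475}{124203} = - \frac{37322707742}{124203}$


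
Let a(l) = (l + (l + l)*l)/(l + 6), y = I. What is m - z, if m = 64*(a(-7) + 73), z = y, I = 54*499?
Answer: -28098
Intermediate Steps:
I = 26946
y = 26946
a(l) = (l + 2*l²)/(6 + l) (a(l) = (l + (2*l)*l)/(6 + l) = (l + 2*l²)/(6 + l))
z = 26946
m = -1152 (m = 64*(-7*(1 + 2*(-7))/(6 - 7) + 73) = 64*(-7*(1 - 14)/(-1) + 73) = 64*(-7*(-1)*(-13) + 73) = 64*(-91 + 73) = 64*(-18) = -1152)
m - z = -1152 - 1*26946 = -1152 - 26946 = -28098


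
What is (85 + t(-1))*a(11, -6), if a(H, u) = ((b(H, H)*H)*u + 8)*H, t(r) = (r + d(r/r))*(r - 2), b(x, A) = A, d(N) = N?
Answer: -671330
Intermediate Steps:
t(r) = (1 + r)*(-2 + r) (t(r) = (r + r/r)*(r - 2) = (r + 1)*(-2 + r) = (1 + r)*(-2 + r))
a(H, u) = H*(8 + u*H**2) (a(H, u) = ((H*H)*u + 8)*H = (H**2*u + 8)*H = (u*H**2 + 8)*H = (8 + u*H**2)*H = H*(8 + u*H**2))
(85 + t(-1))*a(11, -6) = (85 + (-2 + (-1)**2 - 1*(-1)))*(11*(8 - 6*11**2)) = (85 + (-2 + 1 + 1))*(11*(8 - 6*121)) = (85 + 0)*(11*(8 - 726)) = 85*(11*(-718)) = 85*(-7898) = -671330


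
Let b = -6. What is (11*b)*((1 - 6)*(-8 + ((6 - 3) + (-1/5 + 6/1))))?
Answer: 264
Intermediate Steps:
(11*b)*((1 - 6)*(-8 + ((6 - 3) + (-1/5 + 6/1)))) = (11*(-6))*((1 - 6)*(-8 + ((6 - 3) + (-1/5 + 6/1)))) = -(-330)*(-8 + (3 + (-1*⅕ + 6*1))) = -(-330)*(-8 + (3 + (-⅕ + 6))) = -(-330)*(-8 + (3 + 29/5)) = -(-330)*(-8 + 44/5) = -(-330)*4/5 = -66*(-4) = 264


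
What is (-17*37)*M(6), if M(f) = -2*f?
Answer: 7548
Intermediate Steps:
(-17*37)*M(6) = (-17*37)*(-2*6) = -629*(-12) = 7548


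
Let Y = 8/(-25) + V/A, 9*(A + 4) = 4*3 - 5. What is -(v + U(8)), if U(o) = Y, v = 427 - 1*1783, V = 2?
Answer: 983782/725 ≈ 1356.9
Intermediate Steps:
v = -1356 (v = 427 - 1783 = -1356)
A = -29/9 (A = -4 + (4*3 - 5)/9 = -4 + (12 - 5)/9 = -4 + (⅑)*7 = -4 + 7/9 = -29/9 ≈ -3.2222)
Y = -682/725 (Y = 8/(-25) + 2/(-29/9) = 8*(-1/25) + 2*(-9/29) = -8/25 - 18/29 = -682/725 ≈ -0.94069)
U(o) = -682/725
-(v + U(8)) = -(-1356 - 682/725) = -1*(-983782/725) = 983782/725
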